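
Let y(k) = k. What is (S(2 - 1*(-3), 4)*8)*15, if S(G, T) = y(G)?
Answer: 600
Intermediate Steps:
S(G, T) = G
(S(2 - 1*(-3), 4)*8)*15 = ((2 - 1*(-3))*8)*15 = ((2 + 3)*8)*15 = (5*8)*15 = 40*15 = 600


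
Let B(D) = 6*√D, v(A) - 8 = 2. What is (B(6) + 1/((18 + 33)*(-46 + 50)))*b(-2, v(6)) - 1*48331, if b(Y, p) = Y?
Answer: -4929763/102 - 12*√6 ≈ -48360.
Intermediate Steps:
v(A) = 10 (v(A) = 8 + 2 = 10)
(B(6) + 1/((18 + 33)*(-46 + 50)))*b(-2, v(6)) - 1*48331 = (6*√6 + 1/((18 + 33)*(-46 + 50)))*(-2) - 1*48331 = (6*√6 + 1/(51*4))*(-2) - 48331 = (6*√6 + 1/204)*(-2) - 48331 = (1/204 + 6*√6)*(-2) - 48331 = (-1/102 - 12*√6) - 48331 = -4929763/102 - 12*√6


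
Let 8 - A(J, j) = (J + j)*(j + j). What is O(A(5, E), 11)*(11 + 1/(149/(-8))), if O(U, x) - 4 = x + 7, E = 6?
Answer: 35882/149 ≈ 240.82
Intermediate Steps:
A(J, j) = 8 - 2*j*(J + j) (A(J, j) = 8 - (J + j)*(j + j) = 8 - (J + j)*2*j = 8 - 2*j*(J + j))
O(U, x) = 11 + x (O(U, x) = 4 + (x + 7) = 4 + (7 + x) = 11 + x)
O(A(5, E), 11)*(11 + 1/(149/(-8))) = (11 + 11)*(11 + 1/(149/(-8))) = 22*(11 + 1/(149*(-⅛))) = 22*(11 + 1/(-149/8)) = 22*(11 - 8/149) = 22*(1631/149) = 35882/149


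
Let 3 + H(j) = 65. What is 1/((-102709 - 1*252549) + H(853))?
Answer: -1/355196 ≈ -2.8153e-6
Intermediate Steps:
H(j) = 62 (H(j) = -3 + 65 = 62)
1/((-102709 - 1*252549) + H(853)) = 1/((-102709 - 1*252549) + 62) = 1/((-102709 - 252549) + 62) = 1/(-355258 + 62) = 1/(-355196) = -1/355196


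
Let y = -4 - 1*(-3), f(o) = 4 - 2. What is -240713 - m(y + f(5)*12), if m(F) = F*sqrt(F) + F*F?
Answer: -241242 - 23*sqrt(23) ≈ -2.4135e+5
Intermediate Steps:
f(o) = 2
y = -1 (y = -4 + 3 = -1)
m(F) = F**2 + F**(3/2) (m(F) = F**(3/2) + F**2 = F**2 + F**(3/2))
-240713 - m(y + f(5)*12) = -240713 - ((-1 + 2*12)**2 + (-1 + 2*12)**(3/2)) = -240713 - ((-1 + 24)**2 + (-1 + 24)**(3/2)) = -240713 - (23**2 + 23**(3/2)) = -240713 - (529 + 23*sqrt(23)) = -240713 + (-529 - 23*sqrt(23)) = -241242 - 23*sqrt(23)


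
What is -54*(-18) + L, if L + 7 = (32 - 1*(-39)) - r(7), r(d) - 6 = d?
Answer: 1023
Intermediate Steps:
r(d) = 6 + d
L = 51 (L = -7 + ((32 - 1*(-39)) - (6 + 7)) = -7 + ((32 + 39) - 1*13) = -7 + (71 - 13) = -7 + 58 = 51)
-54*(-18) + L = -54*(-18) + 51 = 972 + 51 = 1023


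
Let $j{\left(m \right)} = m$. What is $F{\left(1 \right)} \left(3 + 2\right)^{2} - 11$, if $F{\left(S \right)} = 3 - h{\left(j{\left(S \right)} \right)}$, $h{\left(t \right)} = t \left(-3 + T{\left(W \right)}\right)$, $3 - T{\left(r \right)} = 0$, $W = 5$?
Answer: $64$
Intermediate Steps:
$T{\left(r \right)} = 3$ ($T{\left(r \right)} = 3 - 0 = 3 + 0 = 3$)
$h{\left(t \right)} = 0$ ($h{\left(t \right)} = t \left(-3 + 3\right) = t 0 = 0$)
$F{\left(S \right)} = 3$ ($F{\left(S \right)} = 3 - 0 = 3 + 0 = 3$)
$F{\left(1 \right)} \left(3 + 2\right)^{2} - 11 = 3 \left(3 + 2\right)^{2} - 11 = 3 \cdot 5^{2} - 11 = 3 \cdot 25 - 11 = 75 - 11 = 64$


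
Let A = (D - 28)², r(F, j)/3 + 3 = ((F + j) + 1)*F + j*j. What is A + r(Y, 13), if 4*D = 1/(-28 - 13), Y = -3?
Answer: 31827153/26896 ≈ 1183.3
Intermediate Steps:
D = -1/164 (D = 1/(4*(-28 - 13)) = (¼)/(-41) = (¼)*(-1/41) = -1/164 ≈ -0.0060976)
r(F, j) = -9 + 3*j² + 3*F*(1 + F + j) (r(F, j) = -9 + 3*(((F + j) + 1)*F + j*j) = -9 + 3*((1 + F + j)*F + j²) = -9 + 3*(F*(1 + F + j) + j²) = -9 + 3*(j² + F*(1 + F + j)) = -9 + (3*j² + 3*F*(1 + F + j)) = -9 + 3*j² + 3*F*(1 + F + j))
A = 21095649/26896 (A = (-1/164 - 28)² = (-4593/164)² = 21095649/26896 ≈ 784.34)
A + r(Y, 13) = 21095649/26896 + (-9 + 3*(-3) + 3*(-3)² + 3*13² + 3*(-3)*13) = 21095649/26896 + (-9 - 9 + 3*9 + 3*169 - 117) = 21095649/26896 + (-9 - 9 + 27 + 507 - 117) = 21095649/26896 + 399 = 31827153/26896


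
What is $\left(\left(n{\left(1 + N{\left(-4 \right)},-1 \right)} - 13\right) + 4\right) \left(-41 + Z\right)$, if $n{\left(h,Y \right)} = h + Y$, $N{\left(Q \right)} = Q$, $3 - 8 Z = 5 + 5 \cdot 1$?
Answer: $\frac{4355}{8} \approx 544.38$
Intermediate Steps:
$Z = - \frac{7}{8}$ ($Z = \frac{3}{8} - \frac{5 + 5 \cdot 1}{8} = \frac{3}{8} - \frac{5 + 5}{8} = \frac{3}{8} - \frac{5}{4} = - \frac{7}{8} \approx -0.875$)
$n{\left(h,Y \right)} = Y + h$
$\left(\left(n{\left(1 + N{\left(-4 \right)},-1 \right)} - 13\right) + 4\right) \left(-41 + Z\right) = \left(\left(\left(-1 + \left(1 - 4\right)\right) - 13\right) + 4\right) \left(-41 - \frac{7}{8}\right) = \left(\left(\left(-1 - 3\right) - 13\right) + 4\right) \left(- \frac{335}{8}\right) = \left(\left(-4 - 13\right) + 4\right) \left(- \frac{335}{8}\right) = \left(-17 + 4\right) \left(- \frac{335}{8}\right) = \left(-13\right) \left(- \frac{335}{8}\right) = \frac{4355}{8}$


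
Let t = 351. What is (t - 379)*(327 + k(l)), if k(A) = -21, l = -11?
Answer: -8568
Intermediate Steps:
(t - 379)*(327 + k(l)) = (351 - 379)*(327 - 21) = -28*306 = -8568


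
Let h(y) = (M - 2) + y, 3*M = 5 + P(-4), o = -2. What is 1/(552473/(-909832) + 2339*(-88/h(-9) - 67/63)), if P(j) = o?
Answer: 40942440/740856925283 ≈ 5.5264e-5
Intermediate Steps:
P(j) = -2
M = 1 (M = (5 - 2)/3 = (⅓)*3 = 1)
h(y) = -1 + y (h(y) = (1 - 2) + y = -1 + y)
1/(552473/(-909832) + 2339*(-88/h(-9) - 67/63)) = 1/(552473/(-909832) + 2339*(-88/(-1 - 9) - 67/63)) = 1/(552473*(-1/909832) + 2339*(-88/(-10) - 67*1/63)) = 1/(-552473/909832 + 2339*(-88*(-⅒) - 67/63)) = 1/(-552473/909832 + 2339*(44/5 - 67/63)) = 1/(-552473/909832 + 2339*(2437/315)) = 1/(-552473/909832 + 5700143/315) = 1/(740856925283/40942440) = 40942440/740856925283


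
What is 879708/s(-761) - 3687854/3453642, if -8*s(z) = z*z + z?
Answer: -1652404950733/124840524195 ≈ -13.236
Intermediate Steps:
s(z) = -z/8 - z**2/8 (s(z) = -(z*z + z)/8 = -(z**2 + z)/8 = -(z + z**2)/8 = -z/8 - z**2/8)
879708/s(-761) - 3687854/3453642 = 879708/((-1/8*(-761)*(1 - 761))) - 3687854/3453642 = 879708/((-1/8*(-761)*(-760))) - 3687854*1/3453642 = 879708/(-72295) - 1843927/1726821 = 879708*(-1/72295) - 1843927/1726821 = -879708/72295 - 1843927/1726821 = -1652404950733/124840524195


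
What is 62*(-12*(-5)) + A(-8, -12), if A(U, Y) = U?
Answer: 3712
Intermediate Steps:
62*(-12*(-5)) + A(-8, -12) = 62*(-12*(-5)) - 8 = 62*60 - 8 = 3720 - 8 = 3712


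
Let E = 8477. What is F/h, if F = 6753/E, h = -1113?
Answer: -2251/3144967 ≈ -0.00071575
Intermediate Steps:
F = 6753/8477 ≈ 0.79663
F/h = (6753/8477)/(-1113) = (6753/8477)*(-1/1113) = -2251/3144967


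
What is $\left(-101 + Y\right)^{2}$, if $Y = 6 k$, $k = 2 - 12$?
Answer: $25921$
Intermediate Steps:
$k = -10$
$Y = -60$ ($Y = 6 \left(-10\right) = -60$)
$\left(-101 + Y\right)^{2} = \left(-101 - 60\right)^{2} = \left(-161\right)^{2} = 25921$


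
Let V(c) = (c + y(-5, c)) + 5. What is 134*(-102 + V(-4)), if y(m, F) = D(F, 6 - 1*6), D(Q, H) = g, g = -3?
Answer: -13936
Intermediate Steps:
D(Q, H) = -3
y(m, F) = -3
V(c) = 2 + c (V(c) = (c - 3) + 5 = (-3 + c) + 5 = 2 + c)
134*(-102 + V(-4)) = 134*(-102 + (2 - 4)) = 134*(-102 - 2) = 134*(-104) = -13936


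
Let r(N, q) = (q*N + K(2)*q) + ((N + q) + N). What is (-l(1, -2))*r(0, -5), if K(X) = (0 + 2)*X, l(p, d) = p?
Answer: 25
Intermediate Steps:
K(X) = 2*X
r(N, q) = 2*N + 5*q + N*q (r(N, q) = (q*N + (2*2)*q) + ((N + q) + N) = (N*q + 4*q) + (q + 2*N) = (4*q + N*q) + (q + 2*N) = 2*N + 5*q + N*q)
(-l(1, -2))*r(0, -5) = (-1*1)*(2*0 + 5*(-5) + 0*(-5)) = -(0 - 25 + 0) = -1*(-25) = 25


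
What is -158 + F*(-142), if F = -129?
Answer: 18160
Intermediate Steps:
-158 + F*(-142) = -158 - 129*(-142) = -158 + 18318 = 18160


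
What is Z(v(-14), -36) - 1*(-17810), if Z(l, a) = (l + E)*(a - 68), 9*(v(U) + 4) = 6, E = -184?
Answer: 111878/3 ≈ 37293.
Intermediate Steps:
v(U) = -10/3 (v(U) = -4 + (1/9)*6 = -4 + 2/3 = -10/3)
Z(l, a) = (-184 + l)*(-68 + a) (Z(l, a) = (l - 184)*(a - 68) = (-184 + l)*(-68 + a))
Z(v(-14), -36) - 1*(-17810) = (12512 - 184*(-36) - 68*(-10/3) - 36*(-10/3)) - 1*(-17810) = (12512 + 6624 + 680/3 + 120) + 17810 = 58448/3 + 17810 = 111878/3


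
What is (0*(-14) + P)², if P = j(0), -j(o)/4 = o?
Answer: 0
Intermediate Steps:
j(o) = -4*o
P = 0 (P = -4*0 = 0)
(0*(-14) + P)² = (0*(-14) + 0)² = (0 + 0)² = 0² = 0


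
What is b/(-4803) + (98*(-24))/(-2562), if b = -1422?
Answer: 118570/97661 ≈ 1.2141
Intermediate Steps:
b/(-4803) + (98*(-24))/(-2562) = -1422/(-4803) + (98*(-24))/(-2562) = -1422*(-1/4803) - 2352*(-1/2562) = 474/1601 + 56/61 = 118570/97661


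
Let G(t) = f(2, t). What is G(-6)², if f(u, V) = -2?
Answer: 4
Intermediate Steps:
G(t) = -2
G(-6)² = (-2)² = 4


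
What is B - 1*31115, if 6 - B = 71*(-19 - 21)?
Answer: -28269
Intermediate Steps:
B = 2846 (B = 6 - 71*(-19 - 21) = 6 - 71*(-40) = 6 - 1*(-2840) = 6 + 2840 = 2846)
B - 1*31115 = 2846 - 1*31115 = 2846 - 31115 = -28269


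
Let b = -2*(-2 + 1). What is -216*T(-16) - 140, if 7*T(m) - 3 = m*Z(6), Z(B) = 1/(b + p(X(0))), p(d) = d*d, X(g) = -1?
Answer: -68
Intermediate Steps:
b = 2 (b = -2*(-1) = 2)
p(d) = d**2
Z(B) = 1/3 (Z(B) = 1/(2 + (-1)**2) = 1/(2 + 1) = 1/3)
T(m) = 3/7 + m/21 (T(m) = 3/7 + (m*(1/3))/7 = 3/7 + (m/3)/7 = 3/7 + m/21)
-216*T(-16) - 140 = -216*(3/7 + (1/21)*(-16)) - 140 = -216*(3/7 - 16/21) - 140 = -216*(-1/3) - 140 = 72 - 140 = -68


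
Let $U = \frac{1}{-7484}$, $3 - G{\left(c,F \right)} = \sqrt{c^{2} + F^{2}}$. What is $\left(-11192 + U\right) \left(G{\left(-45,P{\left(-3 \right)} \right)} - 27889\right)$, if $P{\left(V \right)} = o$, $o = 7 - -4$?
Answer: $\frac{1167878633047}{3742} + \frac{83760929 \sqrt{2146}}{7484} \approx 3.1262 \cdot 10^{8}$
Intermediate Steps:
$o = 11$ ($o = 7 + 4 = 11$)
$P{\left(V \right)} = 11$
$G{\left(c,F \right)} = 3 - \sqrt{F^{2} + c^{2}}$ ($G{\left(c,F \right)} = 3 - \sqrt{c^{2} + F^{2}} = 3 - \sqrt{F^{2} + c^{2}}$)
$U = - \frac{1}{7484} \approx -0.00013362$
$\left(-11192 + U\right) \left(G{\left(-45,P{\left(-3 \right)} \right)} - 27889\right) = \left(-11192 - \frac{1}{7484}\right) \left(\left(3 - \sqrt{11^{2} + \left(-45\right)^{2}}\right) - 27889\right) = - \frac{83760929 \left(\left(3 - \sqrt{121 + 2025}\right) - 27889\right)}{7484} = - \frac{83760929 \left(\left(3 - \sqrt{2146}\right) - 27889\right)}{7484} = - \frac{83760929 \left(-27886 - \sqrt{2146}\right)}{7484} = \frac{1167878633047}{3742} + \frac{83760929 \sqrt{2146}}{7484}$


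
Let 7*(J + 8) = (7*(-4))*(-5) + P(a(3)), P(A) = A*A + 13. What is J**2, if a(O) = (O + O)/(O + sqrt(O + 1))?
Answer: 6056521/30625 ≈ 197.76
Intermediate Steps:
a(O) = 2*O/(O + sqrt(1 + O)) (a(O) = (2*O)/(O + sqrt(1 + O)) = 2*O/(O + sqrt(1 + O)))
P(A) = 13 + A**2 (P(A) = A**2 + 13 = 13 + A**2)
J = 2461/175 (J = -8 + ((7*(-4))*(-5) + (13 + (2*3/(3 + sqrt(1 + 3)))**2))/7 = -8 + (-28*(-5) + (13 + (2*3/(3 + sqrt(4)))**2))/7 = -8 + (140 + (13 + (2*3/(3 + 2))**2))/7 = -8 + (140 + (13 + (2*3/5)**2))/7 = -8 + (140 + (13 + (2*3*(1/5))**2))/7 = -8 + (140 + (13 + (6/5)**2))/7 = -8 + (140 + (13 + 36/25))/7 = -8 + (140 + 361/25)/7 = -8 + (1/7)*(3861/25) = -8 + 3861/175 = 2461/175 ≈ 14.063)
J**2 = (2461/175)**2 = 6056521/30625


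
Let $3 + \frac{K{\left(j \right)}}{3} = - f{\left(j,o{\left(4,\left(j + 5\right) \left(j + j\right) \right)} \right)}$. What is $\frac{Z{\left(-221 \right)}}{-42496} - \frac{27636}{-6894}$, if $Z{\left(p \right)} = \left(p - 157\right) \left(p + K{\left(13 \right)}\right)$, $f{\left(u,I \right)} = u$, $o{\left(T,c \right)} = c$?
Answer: $\frac{39451979}{24413952} \approx 1.616$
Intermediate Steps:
$K{\left(j \right)} = -9 - 3 j$ ($K{\left(j \right)} = -9 + 3 \left(- j\right) = -9 - 3 j$)
$Z{\left(p \right)} = \left(-157 + p\right) \left(-48 + p\right)$ ($Z{\left(p \right)} = \left(p - 157\right) \left(p - 48\right) = \left(-157 + p\right) \left(p - 48\right) = \left(-157 + p\right) \left(-48 + p\right)$)
$\frac{Z{\left(-221 \right)}}{-42496} - \frac{27636}{-6894} = \frac{7536 + \left(-221\right)^{2} - -45305}{-42496} - \frac{27636}{-6894} = \left(7536 + 48841 + 45305\right) \left(- \frac{1}{42496}\right) - - \frac{4606}{1149} = 101682 \left(- \frac{1}{42496}\right) + \frac{4606}{1149} = - \frac{50841}{21248} + \frac{4606}{1149} = \frac{39451979}{24413952}$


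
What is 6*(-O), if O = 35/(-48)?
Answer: 35/8 ≈ 4.3750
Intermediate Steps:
O = -35/48 (O = 35*(-1/48) = -35/48 ≈ -0.72917)
6*(-O) = 6*(-1*(-35/48)) = 6*(35/48) = 35/8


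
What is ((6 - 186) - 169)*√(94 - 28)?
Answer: -349*√66 ≈ -2835.3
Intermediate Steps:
((6 - 186) - 169)*√(94 - 28) = (-180 - 169)*√66 = -349*√66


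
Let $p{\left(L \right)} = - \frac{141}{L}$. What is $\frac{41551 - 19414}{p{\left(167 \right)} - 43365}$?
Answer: $- \frac{7849}{15376} \approx -0.51047$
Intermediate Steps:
$\frac{41551 - 19414}{p{\left(167 \right)} - 43365} = \frac{41551 - 19414}{- \frac{141}{167} - 43365} = \frac{22137}{\left(-141\right) \frac{1}{167} - 43365} = \frac{22137}{- \frac{141}{167} - 43365} = \frac{22137}{- \frac{7242096}{167}} = 22137 \left(- \frac{167}{7242096}\right) = - \frac{7849}{15376}$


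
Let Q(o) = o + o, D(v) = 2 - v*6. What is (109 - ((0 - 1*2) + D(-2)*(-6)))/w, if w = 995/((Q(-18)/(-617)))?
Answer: 1404/122783 ≈ 0.011435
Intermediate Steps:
D(v) = 2 - 6*v
Q(o) = 2*o
w = 613915/36 (w = 995/(((2*(-18))/(-617))) = 995/((-36*(-1/617))) = 995/(36/617) = 995*(617/36) = 613915/36 ≈ 17053.)
(109 - ((0 - 1*2) + D(-2)*(-6)))/w = (109 - ((0 - 1*2) + (2 - 6*(-2))*(-6)))/(613915/36) = (109 - ((0 - 2) + (2 + 12)*(-6)))*(36/613915) = (109 - (-2 + 14*(-6)))*(36/613915) = (109 - (-2 - 84))*(36/613915) = (109 - 1*(-86))*(36/613915) = (109 + 86)*(36/613915) = 195*(36/613915) = 1404/122783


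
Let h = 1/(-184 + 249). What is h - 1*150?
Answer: -9749/65 ≈ -149.98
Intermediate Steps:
h = 1/65 ≈ 0.015385
h - 1*150 = 1/65 - 1*150 = 1/65 - 150 = -9749/65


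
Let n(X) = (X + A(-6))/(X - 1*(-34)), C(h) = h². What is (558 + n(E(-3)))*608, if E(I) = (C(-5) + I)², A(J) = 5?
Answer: 88018032/259 ≈ 3.3984e+5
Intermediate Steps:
E(I) = (25 + I)² (E(I) = ((-5)² + I)² = (25 + I)²)
n(X) = (5 + X)/(34 + X) (n(X) = (X + 5)/(X - 1*(-34)) = (5 + X)/(X + 34) = (5 + X)/(34 + X))
(558 + n(E(-3)))*608 = (558 + (5 + (25 - 3)²)/(34 + (25 - 3)²))*608 = (558 + (5 + 22²)/(34 + 22²))*608 = (558 + (5 + 484)/(34 + 484))*608 = (558 + 489/518)*608 = (289533/518)*608 = 88018032/259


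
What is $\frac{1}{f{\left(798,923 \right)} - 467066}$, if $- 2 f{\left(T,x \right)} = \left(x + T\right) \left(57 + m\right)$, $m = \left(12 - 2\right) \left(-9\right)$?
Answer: $- \frac{2}{877339} \approx -2.2796 \cdot 10^{-6}$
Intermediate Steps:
$m = -90$ ($m = 10 \left(-9\right) = -90$)
$f{\left(T,x \right)} = \frac{33 T}{2} + \frac{33 x}{2}$ ($f{\left(T,x \right)} = - \frac{\left(x + T\right) \left(57 - 90\right)}{2} = - \frac{\left(T + x\right) \left(-33\right)}{2} = - \frac{- 33 T - 33 x}{2} = \frac{33 T}{2} + \frac{33 x}{2}$)
$\frac{1}{f{\left(798,923 \right)} - 467066} = \frac{1}{\left(\frac{33}{2} \cdot 798 + \frac{33}{2} \cdot 923\right) - 467066} = \frac{1}{\left(13167 + \frac{30459}{2}\right) - 467066} = \frac{1}{\frac{56793}{2} - 467066} = \frac{1}{- \frac{877339}{2}} = - \frac{2}{877339}$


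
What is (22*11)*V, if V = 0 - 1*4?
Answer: -968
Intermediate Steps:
V = -4 (V = 0 - 4 = -4)
(22*11)*V = (22*11)*(-4) = 242*(-4) = -968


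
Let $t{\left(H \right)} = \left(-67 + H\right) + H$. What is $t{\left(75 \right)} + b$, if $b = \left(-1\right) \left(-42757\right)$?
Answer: $42840$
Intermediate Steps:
$t{\left(H \right)} = -67 + 2 H$
$b = 42757$
$t{\left(75 \right)} + b = \left(-67 + 2 \cdot 75\right) + 42757 = \left(-67 + 150\right) + 42757 = 83 + 42757 = 42840$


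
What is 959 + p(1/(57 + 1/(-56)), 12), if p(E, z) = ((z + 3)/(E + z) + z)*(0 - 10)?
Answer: 15847661/19174 ≈ 826.52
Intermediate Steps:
p(E, z) = -10*z - 10*(3 + z)/(E + z) (p(E, z) = ((3 + z)/(E + z) + z)*(-10) = (z + (3 + z)/(E + z))*(-10) = -10*z - 10*(3 + z)/(E + z))
959 + p(1/(57 + 1/(-56)), 12) = 959 + 10*(-3 - 1*12 - 1*12**2 - 1*12/(57 + 1/(-56)))/(1/(57 + 1/(-56)) + 12) = 959 + 10*(-3 - 12 - 1*144 - 1*12/(57 - 1/56))/(1/(57 - 1/56) + 12) = 959 + 10*(-3 - 12 - 144 - 1*12/3191/56)/(1/(3191/56) + 12) = 959 + 10*(-3 - 12 - 144 - 1*56/3191*12)/(56/3191 + 12) = 959 + 10*(-3 - 12 - 144 - 672/3191)/(38348/3191) = 959 + 10*(3191/38348)*(-508041/3191) = 959 - 2540205/19174 = 15847661/19174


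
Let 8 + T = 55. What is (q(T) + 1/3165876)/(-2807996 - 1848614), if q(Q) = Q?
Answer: -148796173/14742249840360 ≈ -1.0093e-5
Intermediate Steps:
T = 47 (T = -8 + 55 = 47)
(q(T) + 1/3165876)/(-2807996 - 1848614) = (47 + 1/3165876)/(-2807996 - 1848614) = (47 + 1/3165876)/(-4656610) = (148796173/3165876)*(-1/4656610) = -148796173/14742249840360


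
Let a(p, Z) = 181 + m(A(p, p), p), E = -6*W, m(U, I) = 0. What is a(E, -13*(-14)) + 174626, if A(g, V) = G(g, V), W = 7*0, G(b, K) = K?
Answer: 174807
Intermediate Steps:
W = 0
A(g, V) = V
E = 0 (E = -6*0 = 0)
a(p, Z) = 181 (a(p, Z) = 181 + 0 = 181)
a(E, -13*(-14)) + 174626 = 181 + 174626 = 174807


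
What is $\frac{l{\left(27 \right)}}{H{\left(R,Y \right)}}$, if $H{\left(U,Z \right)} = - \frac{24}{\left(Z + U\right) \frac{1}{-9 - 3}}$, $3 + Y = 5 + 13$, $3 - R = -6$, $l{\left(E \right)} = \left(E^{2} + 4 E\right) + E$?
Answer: $72$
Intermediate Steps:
$l{\left(E \right)} = E^{2} + 5 E$
$R = 9$ ($R = 3 - -6 = 3 + 6 = 9$)
$Y = 15$ ($Y = -3 + \left(5 + 13\right) = -3 + 18 = 15$)
$H{\left(U,Z \right)} = - \frac{24}{- \frac{U}{12} - \frac{Z}{12}}$ ($H{\left(U,Z \right)} = - \frac{24}{\left(U + Z\right) \frac{1}{-12}} = - \frac{24}{\left(U + Z\right) \left(- \frac{1}{12}\right)} = - \frac{24}{- \frac{U}{12} - \frac{Z}{12}}$)
$\frac{l{\left(27 \right)}}{H{\left(R,Y \right)}} = \frac{27 \left(5 + 27\right)}{288 \frac{1}{9 + 15}} = \frac{27 \cdot 32}{288 \cdot \frac{1}{24}} = \frac{864}{288 \cdot \frac{1}{24}} = \frac{864}{12} = 864 \cdot \frac{1}{12} = 72$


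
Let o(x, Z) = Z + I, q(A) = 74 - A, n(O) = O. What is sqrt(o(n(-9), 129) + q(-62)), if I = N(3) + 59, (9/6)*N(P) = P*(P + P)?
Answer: 4*sqrt(21) ≈ 18.330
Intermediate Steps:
N(P) = 4*P**2/3 (N(P) = 2*(P*(P + P))/3 = 2*(P*(2*P))/3 = 2*(2*P**2)/3 = 4*P**2/3)
I = 71 (I = (4/3)*3**2 + 59 = (4/3)*9 + 59 = 12 + 59 = 71)
o(x, Z) = 71 + Z (o(x, Z) = Z + 71 = 71 + Z)
sqrt(o(n(-9), 129) + q(-62)) = sqrt((71 + 129) + (74 - 1*(-62))) = sqrt(200 + (74 + 62)) = sqrt(200 + 136) = sqrt(336) = 4*sqrt(21)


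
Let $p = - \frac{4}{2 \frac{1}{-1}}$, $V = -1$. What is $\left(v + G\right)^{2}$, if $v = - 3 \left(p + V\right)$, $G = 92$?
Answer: $7921$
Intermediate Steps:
$p = 2$ ($p = - \frac{4}{2 \left(-1\right)} = - \frac{4}{-2} = \left(-4\right) \left(- \frac{1}{2}\right) = 2$)
$v = -3$ ($v = - 3 \left(2 - 1\right) = \left(-3\right) 1 = -3$)
$\left(v + G\right)^{2} = \left(-3 + 92\right)^{2} = 89^{2} = 7921$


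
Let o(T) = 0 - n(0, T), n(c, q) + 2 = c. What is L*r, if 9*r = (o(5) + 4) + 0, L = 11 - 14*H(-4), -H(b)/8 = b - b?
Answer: 22/3 ≈ 7.3333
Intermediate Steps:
H(b) = 0 (H(b) = -8*(b - b) = -8*0 = 0)
n(c, q) = -2 + c
o(T) = 2 (o(T) = 0 - (-2 + 0) = 0 - 1*(-2) = 0 + 2 = 2)
L = 11 (L = 11 - 14*0 = 11 + 0 = 11)
r = ⅔ (r = ((2 + 4) + 0)/9 = (6 + 0)/9 = (⅑)*6 = ⅔ ≈ 0.66667)
L*r = 11*(⅔) = 22/3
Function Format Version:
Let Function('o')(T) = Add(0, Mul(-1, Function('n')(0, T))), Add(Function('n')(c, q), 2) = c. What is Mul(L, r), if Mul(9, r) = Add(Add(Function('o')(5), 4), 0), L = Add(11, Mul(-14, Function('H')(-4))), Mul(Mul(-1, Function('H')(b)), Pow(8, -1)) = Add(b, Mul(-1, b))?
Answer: Rational(22, 3) ≈ 7.3333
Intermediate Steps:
Function('H')(b) = 0 (Function('H')(b) = Mul(-8, Add(b, Mul(-1, b))) = Mul(-8, 0) = 0)
Function('n')(c, q) = Add(-2, c)
Function('o')(T) = 2 (Function('o')(T) = Add(0, Mul(-1, Add(-2, 0))) = Add(0, Mul(-1, -2)) = Add(0, 2) = 2)
L = 11 (L = Add(11, Mul(-14, 0)) = Add(11, 0) = 11)
r = Rational(2, 3) (r = Mul(Rational(1, 9), Add(Add(2, 4), 0)) = Mul(Rational(1, 9), Add(6, 0)) = Mul(Rational(1, 9), 6) = Rational(2, 3) ≈ 0.66667)
Mul(L, r) = Mul(11, Rational(2, 3)) = Rational(22, 3)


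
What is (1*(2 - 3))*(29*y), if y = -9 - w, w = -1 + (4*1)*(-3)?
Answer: -116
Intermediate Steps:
w = -13 (w = -1 + 4*(-3) = -1 - 12 = -13)
y = 4 (y = -9 - 1*(-13) = -9 + 13 = 4)
(1*(2 - 3))*(29*y) = (1*(2 - 3))*(29*4) = (1*(-1))*116 = -1*116 = -116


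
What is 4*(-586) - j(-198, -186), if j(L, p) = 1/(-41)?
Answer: -96103/41 ≈ -2344.0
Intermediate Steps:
j(L, p) = -1/41
4*(-586) - j(-198, -186) = 4*(-586) - 1*(-1/41) = -2344 + 1/41 = -96103/41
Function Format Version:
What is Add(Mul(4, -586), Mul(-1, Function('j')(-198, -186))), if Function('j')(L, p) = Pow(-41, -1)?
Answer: Rational(-96103, 41) ≈ -2344.0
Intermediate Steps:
Function('j')(L, p) = Rational(-1, 41)
Add(Mul(4, -586), Mul(-1, Function('j')(-198, -186))) = Add(Mul(4, -586), Mul(-1, Rational(-1, 41))) = Add(-2344, Rational(1, 41)) = Rational(-96103, 41)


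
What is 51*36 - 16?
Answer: 1820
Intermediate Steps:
51*36 - 16 = 1836 - 16 = 1820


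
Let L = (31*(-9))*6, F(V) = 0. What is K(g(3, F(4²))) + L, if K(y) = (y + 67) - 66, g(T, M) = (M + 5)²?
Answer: -1648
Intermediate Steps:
g(T, M) = (5 + M)²
K(y) = 1 + y (K(y) = (67 + y) - 66 = 1 + y)
L = -1674 (L = -279*6 = -1674)
K(g(3, F(4²))) + L = (1 + (5 + 0)²) - 1674 = (1 + 5²) - 1674 = (1 + 25) - 1674 = 26 - 1674 = -1648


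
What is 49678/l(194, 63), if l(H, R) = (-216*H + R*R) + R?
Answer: -24839/18936 ≈ -1.3117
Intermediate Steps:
l(H, R) = R + R² - 216*H (l(H, R) = (-216*H + R²) + R = (R² - 216*H) + R = R + R² - 216*H)
49678/l(194, 63) = 49678/(63 + 63² - 216*194) = 49678/(63 + 3969 - 41904) = 49678/(-37872) = 49678*(-1/37872) = -24839/18936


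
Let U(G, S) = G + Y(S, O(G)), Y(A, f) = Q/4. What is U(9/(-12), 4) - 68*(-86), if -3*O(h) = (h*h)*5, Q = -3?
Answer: 11693/2 ≈ 5846.5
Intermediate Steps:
O(h) = -5*h**2/3 (O(h) = -h*h*5/3 = -h**2*5/3 = -5*h**2/3)
Y(A, f) = -3/4
U(G, S) = -3/4 + G (U(G, S) = G - 3/4 = -3/4 + G)
U(9/(-12), 4) - 68*(-86) = (-3/4 + 9/(-12)) - 68*(-86) = (-3/4 + 9*(-1/12)) + 5848 = (-3/4 - 3/4) + 5848 = -3/2 + 5848 = 11693/2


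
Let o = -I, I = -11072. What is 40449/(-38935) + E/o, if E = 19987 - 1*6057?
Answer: 47256611/215544160 ≈ 0.21924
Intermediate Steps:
o = 11072 (o = -1*(-11072) = 11072)
E = 13930 (E = 19987 - 6057 = 13930)
40449/(-38935) + E/o = 40449/(-38935) + 13930/11072 = 40449*(-1/38935) + 13930*(1/11072) = -40449/38935 + 6965/5536 = 47256611/215544160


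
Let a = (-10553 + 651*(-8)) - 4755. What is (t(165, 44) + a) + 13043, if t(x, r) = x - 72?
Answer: -7380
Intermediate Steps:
t(x, r) = -72 + x
a = -20516 (a = (-10553 - 5208) - 4755 = -15761 - 4755 = -20516)
(t(165, 44) + a) + 13043 = ((-72 + 165) - 20516) + 13043 = (93 - 20516) + 13043 = -20423 + 13043 = -7380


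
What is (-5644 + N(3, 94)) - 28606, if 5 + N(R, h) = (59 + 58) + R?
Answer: -34135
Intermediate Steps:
N(R, h) = 112 + R (N(R, h) = -5 + ((59 + 58) + R) = -5 + (117 + R) = 112 + R)
(-5644 + N(3, 94)) - 28606 = (-5644 + (112 + 3)) - 28606 = (-5644 + 115) - 28606 = -5529 - 28606 = -34135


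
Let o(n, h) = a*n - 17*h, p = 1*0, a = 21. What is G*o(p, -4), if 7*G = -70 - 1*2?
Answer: -4896/7 ≈ -699.43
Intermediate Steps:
p = 0
G = -72/7 (G = (-70 - 1*2)/7 = (-70 - 2)/7 = (⅐)*(-72) = -72/7 ≈ -10.286)
o(n, h) = -17*h + 21*n (o(n, h) = 21*n - 17*h = -17*h + 21*n)
G*o(p, -4) = -72*(-17*(-4) + 21*0)/7 = -72*(68 + 0)/7 = -72/7*68 = -4896/7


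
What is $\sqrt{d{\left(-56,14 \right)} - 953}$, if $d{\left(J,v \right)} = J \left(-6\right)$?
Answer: $i \sqrt{617} \approx 24.839 i$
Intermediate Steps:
$d{\left(J,v \right)} = - 6 J$
$\sqrt{d{\left(-56,14 \right)} - 953} = \sqrt{\left(-6\right) \left(-56\right) - 953} = \sqrt{336 - 953} = \sqrt{-617} = i \sqrt{617}$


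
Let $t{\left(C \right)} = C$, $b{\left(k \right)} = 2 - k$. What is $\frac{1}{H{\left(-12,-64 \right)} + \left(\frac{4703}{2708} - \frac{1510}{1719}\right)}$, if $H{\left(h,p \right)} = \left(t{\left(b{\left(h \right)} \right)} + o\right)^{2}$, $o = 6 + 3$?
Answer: $\frac{4655052}{2466517885} \approx 0.0018873$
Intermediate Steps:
$o = 9$
$H{\left(h,p \right)} = \left(11 - h\right)^{2}$ ($H{\left(h,p \right)} = \left(\left(2 - h\right) + 9\right)^{2} = \left(11 - h\right)^{2}$)
$\frac{1}{H{\left(-12,-64 \right)} + \left(\frac{4703}{2708} - \frac{1510}{1719}\right)} = \frac{1}{\left(-11 - 12\right)^{2} + \left(\frac{4703}{2708} - \frac{1510}{1719}\right)} = \frac{1}{\left(-23\right)^{2} + \left(4703 \cdot \frac{1}{2708} - \frac{1510}{1719}\right)} = \frac{1}{529 + \left(\frac{4703}{2708} - \frac{1510}{1719}\right)} = \frac{1}{529 + \frac{3995377}{4655052}} = \frac{1}{\frac{2466517885}{4655052}} = \frac{4655052}{2466517885}$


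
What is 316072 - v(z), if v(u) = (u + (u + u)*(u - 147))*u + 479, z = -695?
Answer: 813246668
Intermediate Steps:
v(u) = 479 + u*(u + 2*u*(-147 + u)) (v(u) = (u + (2*u)*(-147 + u))*u + 479 = (u + 2*u*(-147 + u))*u + 479 = u*(u + 2*u*(-147 + u)) + 479 = 479 + u*(u + 2*u*(-147 + u)))
316072 - v(z) = 316072 - (479 - 293*(-695)**2 + 2*(-695)**3) = 316072 - (479 - 293*483025 + 2*(-335702375)) = 316072 - (479 - 141526325 - 671404750) = 316072 - 1*(-812930596) = 316072 + 812930596 = 813246668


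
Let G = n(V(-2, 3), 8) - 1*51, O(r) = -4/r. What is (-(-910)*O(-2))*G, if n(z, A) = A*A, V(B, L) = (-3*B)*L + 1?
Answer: 23660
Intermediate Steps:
V(B, L) = 1 - 3*B*L (V(B, L) = -3*B*L + 1 = 1 - 3*B*L)
n(z, A) = A**2
G = 13 (G = 8**2 - 1*51 = 64 - 51 = 13)
(-(-910)*O(-2))*G = -(-910)*(-4/(-2))*13 = -(-910)*(-4*(-1/2))*13 = -(-910)*2*13 = -35*(-52)*13 = 1820*13 = 23660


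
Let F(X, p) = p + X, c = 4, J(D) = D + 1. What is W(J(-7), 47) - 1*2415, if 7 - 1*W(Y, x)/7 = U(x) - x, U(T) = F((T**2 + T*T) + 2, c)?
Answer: -33005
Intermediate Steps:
J(D) = 1 + D
F(X, p) = X + p
U(T) = 6 + 2*T**2 (U(T) = ((T**2 + T*T) + 2) + 4 = ((T**2 + T**2) + 2) + 4 = (2*T**2 + 2) + 4 = (2 + 2*T**2) + 4 = 6 + 2*T**2)
W(Y, x) = 7 - 14*x**2 + 7*x (W(Y, x) = 49 - 7*((6 + 2*x**2) - x) = 49 - 7*(6 - x + 2*x**2) = 49 + (-42 - 14*x**2 + 7*x) = 7 - 14*x**2 + 7*x)
W(J(-7), 47) - 1*2415 = (7 - 14*47**2 + 7*47) - 1*2415 = (7 - 14*2209 + 329) - 2415 = (7 - 30926 + 329) - 2415 = -30590 - 2415 = -33005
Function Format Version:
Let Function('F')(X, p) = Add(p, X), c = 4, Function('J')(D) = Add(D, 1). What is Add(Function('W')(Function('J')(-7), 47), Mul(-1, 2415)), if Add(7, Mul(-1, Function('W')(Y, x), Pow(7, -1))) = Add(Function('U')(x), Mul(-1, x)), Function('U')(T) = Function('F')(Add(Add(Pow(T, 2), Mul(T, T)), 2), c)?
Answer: -33005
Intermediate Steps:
Function('J')(D) = Add(1, D)
Function('F')(X, p) = Add(X, p)
Function('U')(T) = Add(6, Mul(2, Pow(T, 2))) (Function('U')(T) = Add(Add(Add(Pow(T, 2), Mul(T, T)), 2), 4) = Add(Add(Add(Pow(T, 2), Pow(T, 2)), 2), 4) = Add(Add(Mul(2, Pow(T, 2)), 2), 4) = Add(Add(2, Mul(2, Pow(T, 2))), 4) = Add(6, Mul(2, Pow(T, 2))))
Function('W')(Y, x) = Add(7, Mul(-14, Pow(x, 2)), Mul(7, x)) (Function('W')(Y, x) = Add(49, Mul(-7, Add(Add(6, Mul(2, Pow(x, 2))), Mul(-1, x)))) = Add(49, Mul(-7, Add(6, Mul(-1, x), Mul(2, Pow(x, 2))))) = Add(49, Add(-42, Mul(-14, Pow(x, 2)), Mul(7, x))) = Add(7, Mul(-14, Pow(x, 2)), Mul(7, x)))
Add(Function('W')(Function('J')(-7), 47), Mul(-1, 2415)) = Add(Add(7, Mul(-14, Pow(47, 2)), Mul(7, 47)), Mul(-1, 2415)) = Add(Add(7, Mul(-14, 2209), 329), -2415) = Add(Add(7, -30926, 329), -2415) = Add(-30590, -2415) = -33005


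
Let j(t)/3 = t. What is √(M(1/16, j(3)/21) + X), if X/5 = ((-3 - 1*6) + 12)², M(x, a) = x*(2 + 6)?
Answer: √182/2 ≈ 6.7454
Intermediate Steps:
j(t) = 3*t
M(x, a) = 8*x (M(x, a) = x*8 = 8*x)
X = 45 (X = 5*((-3 - 1*6) + 12)² = 5*((-3 - 6) + 12)² = 5*(-9 + 12)² = 5*3² = 5*9 = 45)
√(M(1/16, j(3)/21) + X) = √(8/16 + 45) = √(8*(1/16) + 45) = √(½ + 45) = √(91/2) = √182/2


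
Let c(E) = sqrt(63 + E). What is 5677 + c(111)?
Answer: 5677 + sqrt(174) ≈ 5690.2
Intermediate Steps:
5677 + c(111) = 5677 + sqrt(63 + 111) = 5677 + sqrt(174)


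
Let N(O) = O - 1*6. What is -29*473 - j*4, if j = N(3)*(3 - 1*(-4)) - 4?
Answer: -13617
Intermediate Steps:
N(O) = -6 + O (N(O) = O - 6 = -6 + O)
j = -25 (j = (-6 + 3)*(3 - 1*(-4)) - 4 = -3*(3 + 4) - 4 = -3*7 - 4 = -21 - 4 = -25)
-29*473 - j*4 = -29*473 - 1*(-25)*4 = -13717 + 25*4 = -13717 + 100 = -13617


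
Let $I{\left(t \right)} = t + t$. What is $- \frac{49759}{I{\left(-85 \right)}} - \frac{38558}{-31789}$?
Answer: $\frac{93431983}{317890} \approx 293.91$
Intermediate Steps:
$I{\left(t \right)} = 2 t$
$- \frac{49759}{I{\left(-85 \right)}} - \frac{38558}{-31789} = - \frac{49759}{2 \left(-85\right)} - \frac{38558}{-31789} = - \frac{49759}{-170} - - \frac{38558}{31789} = \left(-49759\right) \left(- \frac{1}{170}\right) + \frac{38558}{31789} = \frac{2927}{10} + \frac{38558}{31789} = \frac{93431983}{317890}$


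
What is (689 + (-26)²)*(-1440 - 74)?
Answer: -2066610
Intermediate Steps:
(689 + (-26)²)*(-1440 - 74) = (689 + 676)*(-1514) = 1365*(-1514) = -2066610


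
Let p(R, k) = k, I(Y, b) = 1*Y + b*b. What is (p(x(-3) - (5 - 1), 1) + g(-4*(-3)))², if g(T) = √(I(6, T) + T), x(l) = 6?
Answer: 163 + 18*√2 ≈ 188.46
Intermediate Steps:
I(Y, b) = Y + b²
g(T) = √(6 + T + T²) (g(T) = √((6 + T²) + T) = √(6 + T + T²))
(p(x(-3) - (5 - 1), 1) + g(-4*(-3)))² = (1 + √(6 - 4*(-3) + (-4*(-3))²))² = (1 + √(6 + 12 + 12²))² = (1 + √(6 + 12 + 144))² = (1 + √162)² = (1 + 9*√2)²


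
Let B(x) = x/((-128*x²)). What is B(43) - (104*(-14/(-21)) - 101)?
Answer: 522877/16512 ≈ 31.666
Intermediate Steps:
B(x) = -1/(128*x) (B(x) = x*(-1/(128*x²)) = -1/(128*x))
B(43) - (104*(-14/(-21)) - 101) = -1/128/43 - (104*(-14/(-21)) - 101) = -1/128*1/43 - (104*(-14*(-1/21)) - 101) = -1/5504 - (104*(⅔) - 101) = -1/5504 - (208/3 - 101) = -1/5504 - 1*(-95/3) = -1/5504 + 95/3 = 522877/16512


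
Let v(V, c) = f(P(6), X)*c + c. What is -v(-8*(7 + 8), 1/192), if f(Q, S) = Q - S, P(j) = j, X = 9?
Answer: 1/96 ≈ 0.010417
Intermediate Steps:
v(V, c) = -2*c (v(V, c) = (6 - 1*9)*c + c = (6 - 9)*c + c = -3*c + c = -2*c)
-v(-8*(7 + 8), 1/192) = -(-2)/192 = -1*(-1/96) = 1/96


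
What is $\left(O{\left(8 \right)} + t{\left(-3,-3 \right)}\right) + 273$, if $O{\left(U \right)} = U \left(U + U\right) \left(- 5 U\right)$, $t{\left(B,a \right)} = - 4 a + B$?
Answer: $-4838$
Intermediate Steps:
$t{\left(B,a \right)} = B - 4 a$
$O{\left(U \right)} = - 10 U^{3}$ ($O{\left(U \right)} = U 2 U \left(- 5 U\right) = 2 U^{2} \left(- 5 U\right) = - 10 U^{3}$)
$\left(O{\left(8 \right)} + t{\left(-3,-3 \right)}\right) + 273 = \left(- 10 \cdot 8^{3} - -9\right) + 273 = \left(\left(-10\right) 512 + \left(-3 + 12\right)\right) + 273 = \left(-5120 + 9\right) + 273 = -5111 + 273 = -4838$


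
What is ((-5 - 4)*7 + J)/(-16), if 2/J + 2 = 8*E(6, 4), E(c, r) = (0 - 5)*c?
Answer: 953/242 ≈ 3.9380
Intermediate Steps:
E(c, r) = -5*c
J = -1/121 (J = 2/(-2 + 8*(-5*6)) = 2/(-2 + 8*(-30)) = 2/(-2 - 240) = 2/(-242) = 2*(-1/242) = -1/121 ≈ -0.0082645)
((-5 - 4)*7 + J)/(-16) = ((-5 - 4)*7 - 1/121)/(-16) = -(-9*7 - 1/121)/16 = -(-63 - 1/121)/16 = -1/16*(-7624/121) = 953/242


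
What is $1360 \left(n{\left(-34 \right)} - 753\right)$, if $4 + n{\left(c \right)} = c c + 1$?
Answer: $544000$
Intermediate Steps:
$n{\left(c \right)} = -3 + c^{2}$ ($n{\left(c \right)} = -4 + \left(c c + 1\right) = -4 + \left(c^{2} + 1\right) = -4 + \left(1 + c^{2}\right) = -3 + c^{2}$)
$1360 \left(n{\left(-34 \right)} - 753\right) = 1360 \left(\left(-3 + \left(-34\right)^{2}\right) - 753\right) = 1360 \left(\left(-3 + 1156\right) - 753\right) = 1360 \left(1153 - 753\right) = 1360 \cdot 400 = 544000$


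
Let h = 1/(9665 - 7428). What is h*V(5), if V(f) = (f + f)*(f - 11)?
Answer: -60/2237 ≈ -0.026822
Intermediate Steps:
h = 1/2237 ≈ 0.00044703
V(f) = 2*f*(-11 + f) (V(f) = (2*f)*(-11 + f) = 2*f*(-11 + f))
h*V(5) = (2*5*(-11 + 5))/2237 = (2*5*(-6))/2237 = (1/2237)*(-60) = -60/2237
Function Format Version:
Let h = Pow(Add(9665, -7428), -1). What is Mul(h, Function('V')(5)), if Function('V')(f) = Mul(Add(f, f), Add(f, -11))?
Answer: Rational(-60, 2237) ≈ -0.026822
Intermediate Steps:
h = Rational(1, 2237) (h = Pow(2237, -1) = Rational(1, 2237) ≈ 0.00044703)
Function('V')(f) = Mul(2, f, Add(-11, f)) (Function('V')(f) = Mul(Mul(2, f), Add(-11, f)) = Mul(2, f, Add(-11, f)))
Mul(h, Function('V')(5)) = Mul(Rational(1, 2237), Mul(2, 5, Add(-11, 5))) = Mul(Rational(1, 2237), Mul(2, 5, -6)) = Mul(Rational(1, 2237), -60) = Rational(-60, 2237)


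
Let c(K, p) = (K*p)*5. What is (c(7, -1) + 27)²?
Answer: 64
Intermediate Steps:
c(K, p) = 5*K*p
(c(7, -1) + 27)² = (5*7*(-1) + 27)² = (-35 + 27)² = (-8)² = 64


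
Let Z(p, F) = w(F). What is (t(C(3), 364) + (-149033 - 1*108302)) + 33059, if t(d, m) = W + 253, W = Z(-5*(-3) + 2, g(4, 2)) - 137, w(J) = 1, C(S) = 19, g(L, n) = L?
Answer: -224159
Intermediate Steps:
Z(p, F) = 1
W = -136 (W = 1 - 137 = -136)
t(d, m) = 117 (t(d, m) = -136 + 253 = 117)
(t(C(3), 364) + (-149033 - 1*108302)) + 33059 = (117 + (-149033 - 1*108302)) + 33059 = (117 + (-149033 - 108302)) + 33059 = (117 - 257335) + 33059 = -257218 + 33059 = -224159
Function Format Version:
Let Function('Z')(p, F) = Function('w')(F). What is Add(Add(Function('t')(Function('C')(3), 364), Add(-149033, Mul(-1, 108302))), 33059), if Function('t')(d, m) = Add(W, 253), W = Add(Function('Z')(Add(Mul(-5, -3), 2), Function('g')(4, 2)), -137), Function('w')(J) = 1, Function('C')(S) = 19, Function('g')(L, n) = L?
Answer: -224159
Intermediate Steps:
Function('Z')(p, F) = 1
W = -136 (W = Add(1, -137) = -136)
Function('t')(d, m) = 117 (Function('t')(d, m) = Add(-136, 253) = 117)
Add(Add(Function('t')(Function('C')(3), 364), Add(-149033, Mul(-1, 108302))), 33059) = Add(Add(117, Add(-149033, Mul(-1, 108302))), 33059) = Add(Add(117, Add(-149033, -108302)), 33059) = Add(Add(117, -257335), 33059) = Add(-257218, 33059) = -224159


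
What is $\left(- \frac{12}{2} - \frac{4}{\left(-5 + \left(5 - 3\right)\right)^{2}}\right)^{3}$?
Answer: $- \frac{195112}{729} \approx -267.64$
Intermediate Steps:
$\left(- \frac{12}{2} - \frac{4}{\left(-5 + \left(5 - 3\right)\right)^{2}}\right)^{3} = \left(\left(-12\right) \frac{1}{2} - \frac{4}{\left(-5 + \left(5 - 3\right)\right)^{2}}\right)^{3} = \left(-6 - \frac{4}{\left(-5 + 2\right)^{2}}\right)^{3} = \left(-6 - \frac{4}{\left(-3\right)^{2}}\right)^{3} = \left(-6 - \frac{4}{9}\right)^{3} = \left(- \frac{58}{9}\right)^{3} = - \frac{195112}{729}$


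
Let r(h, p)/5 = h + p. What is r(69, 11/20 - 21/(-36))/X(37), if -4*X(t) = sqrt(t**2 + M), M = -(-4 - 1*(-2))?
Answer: -4208*sqrt(1371)/4113 ≈ -37.882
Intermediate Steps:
M = 2 (M = -(-4 + 2) = -1*(-2) = 2)
r(h, p) = 5*h + 5*p (r(h, p) = 5*(h + p) = 5*h + 5*p)
X(t) = -sqrt(2 + t**2)/4 (X(t) = -sqrt(t**2 + 2)/4 = -sqrt(2 + t**2)/4)
r(69, 11/20 - 21/(-36))/X(37) = (5*69 + 5*(11/20 - 21/(-36)))/((-sqrt(2 + 37**2)/4)) = (345 + 5*(11*(1/20) - 21*(-1/36)))/((-sqrt(2 + 1369)/4)) = (345 + 5*(11/20 + 7/12))/((-sqrt(1371)/4)) = (345 + 5*(17/15))*(-4*sqrt(1371)/1371) = (345 + 17/3)*(-4*sqrt(1371)/1371) = 1052*(-4*sqrt(1371)/1371)/3 = -4208*sqrt(1371)/4113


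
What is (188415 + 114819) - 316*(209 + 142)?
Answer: 192318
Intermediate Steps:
(188415 + 114819) - 316*(209 + 142) = 303234 - 316*351 = 303234 - 110916 = 192318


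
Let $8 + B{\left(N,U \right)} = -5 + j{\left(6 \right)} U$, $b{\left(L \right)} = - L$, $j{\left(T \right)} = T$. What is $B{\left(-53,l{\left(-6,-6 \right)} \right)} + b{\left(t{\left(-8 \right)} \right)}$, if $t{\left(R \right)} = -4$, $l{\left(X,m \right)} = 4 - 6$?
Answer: $-21$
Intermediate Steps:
$l{\left(X,m \right)} = -2$ ($l{\left(X,m \right)} = 4 - 6 = -2$)
$B{\left(N,U \right)} = -13 + 6 U$ ($B{\left(N,U \right)} = -8 + \left(-5 + 6 U\right) = -13 + 6 U$)
$B{\left(-53,l{\left(-6,-6 \right)} \right)} + b{\left(t{\left(-8 \right)} \right)} = \left(-13 + 6 \left(-2\right)\right) - -4 = \left(-13 - 12\right) + 4 = -25 + 4 = -21$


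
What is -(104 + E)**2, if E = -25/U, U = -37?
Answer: -15000129/1369 ≈ -10957.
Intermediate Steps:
E = 25/37 (E = -25/(-37) = -25*(-1/37) = 25/37 ≈ 0.67568)
-(104 + E)**2 = -(104 + 25/37)**2 = -(3873/37)**2 = -1*15000129/1369 = -15000129/1369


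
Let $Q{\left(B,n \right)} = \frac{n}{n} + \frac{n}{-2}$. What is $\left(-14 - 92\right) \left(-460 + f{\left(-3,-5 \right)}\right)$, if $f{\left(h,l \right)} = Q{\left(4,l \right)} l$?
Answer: $50615$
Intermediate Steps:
$Q{\left(B,n \right)} = 1 - \frac{n}{2}$ ($Q{\left(B,n \right)} = 1 + n \left(- \frac{1}{2}\right) = 1 - \frac{n}{2}$)
$f{\left(h,l \right)} = l \left(1 - \frac{l}{2}\right)$ ($f{\left(h,l \right)} = \left(1 - \frac{l}{2}\right) l = l \left(1 - \frac{l}{2}\right)$)
$\left(-14 - 92\right) \left(-460 + f{\left(-3,-5 \right)}\right) = \left(-14 - 92\right) \left(-460 + \frac{1}{2} \left(-5\right) \left(2 - -5\right)\right) = - 106 \left(-460 + \frac{1}{2} \left(-5\right) \left(2 + 5\right)\right) = - 106 \left(-460 + \frac{1}{2} \left(-5\right) 7\right) = - 106 \left(-460 - \frac{35}{2}\right) = \left(-106\right) \left(- \frac{955}{2}\right) = 50615$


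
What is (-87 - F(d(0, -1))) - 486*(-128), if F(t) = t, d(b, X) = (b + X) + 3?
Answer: 62119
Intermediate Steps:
d(b, X) = 3 + X + b (d(b, X) = (X + b) + 3 = 3 + X + b)
(-87 - F(d(0, -1))) - 486*(-128) = (-87 - (3 - 1 + 0)) - 486*(-128) = (-87 - 1*2) + 62208 = (-87 - 2) + 62208 = -89 + 62208 = 62119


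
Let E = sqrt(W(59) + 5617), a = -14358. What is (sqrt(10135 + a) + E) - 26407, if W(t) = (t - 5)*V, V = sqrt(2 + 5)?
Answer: -26407 + sqrt(5617 + 54*sqrt(7)) + I*sqrt(4223) ≈ -26331.0 + 64.985*I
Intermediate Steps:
V = sqrt(7) ≈ 2.6458
W(t) = sqrt(7)*(-5 + t) (W(t) = (t - 5)*sqrt(7) = (-5 + t)*sqrt(7) = sqrt(7)*(-5 + t))
E = sqrt(5617 + 54*sqrt(7)) (E = sqrt(sqrt(7)*(-5 + 59) + 5617) = sqrt(sqrt(7)*54 + 5617) = sqrt(54*sqrt(7) + 5617) = sqrt(5617 + 54*sqrt(7)) ≈ 75.894)
(sqrt(10135 + a) + E) - 26407 = (sqrt(10135 - 14358) + sqrt(5617 + 54*sqrt(7))) - 26407 = (sqrt(-4223) + sqrt(5617 + 54*sqrt(7))) - 26407 = (I*sqrt(4223) + sqrt(5617 + 54*sqrt(7))) - 26407 = (sqrt(5617 + 54*sqrt(7)) + I*sqrt(4223)) - 26407 = -26407 + sqrt(5617 + 54*sqrt(7)) + I*sqrt(4223)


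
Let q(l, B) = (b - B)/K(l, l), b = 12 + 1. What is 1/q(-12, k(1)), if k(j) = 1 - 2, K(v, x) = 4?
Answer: 2/7 ≈ 0.28571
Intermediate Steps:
b = 13
k(j) = -1
q(l, B) = 13/4 - B/4 (q(l, B) = (13 - B)/4 = (13 - B)*(¼) = 13/4 - B/4)
1/q(-12, k(1)) = 1/(13/4 - ¼*(-1)) = 1/(13/4 + ¼) = 1/(7/2) = 2/7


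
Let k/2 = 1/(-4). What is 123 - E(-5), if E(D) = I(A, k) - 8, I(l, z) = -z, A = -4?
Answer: 261/2 ≈ 130.50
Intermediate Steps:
k = -½ (k = 2/(-4) = 2*(-¼) = -½ ≈ -0.50000)
E(D) = -15/2 (E(D) = -1*(-½) - 8 = ½ - 8 = -15/2)
123 - E(-5) = 123 - 1*(-15/2) = 123 + 15/2 = 261/2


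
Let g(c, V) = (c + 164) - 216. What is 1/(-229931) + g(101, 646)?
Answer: 11266618/229931 ≈ 49.000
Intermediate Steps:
g(c, V) = -52 + c (g(c, V) = (164 + c) - 216 = -52 + c)
1/(-229931) + g(101, 646) = 1/(-229931) + (-52 + 101) = -1/229931 + 49 = 11266618/229931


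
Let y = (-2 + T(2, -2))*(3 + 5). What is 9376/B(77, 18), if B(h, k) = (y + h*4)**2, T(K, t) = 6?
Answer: 586/7225 ≈ 0.081107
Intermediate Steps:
y = 32 (y = (-2 + 6)*(3 + 5) = 4*8 = 32)
B(h, k) = (32 + 4*h)**2 (B(h, k) = (32 + h*4)**2 = (32 + 4*h)**2)
9376/B(77, 18) = 9376/((16*(8 + 77)**2)) = 9376/((16*85**2)) = 9376/((16*7225)) = 9376/115600 = 9376*(1/115600) = 586/7225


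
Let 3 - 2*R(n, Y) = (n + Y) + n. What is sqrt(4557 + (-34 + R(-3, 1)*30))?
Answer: sqrt(4643) ≈ 68.140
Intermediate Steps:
R(n, Y) = 3/2 - n - Y/2 (R(n, Y) = 3/2 - ((n + Y) + n)/2 = 3/2 - ((Y + n) + n)/2 = 3/2 - (Y + 2*n)/2 = 3/2 + (-n - Y/2) = 3/2 - n - Y/2)
sqrt(4557 + (-34 + R(-3, 1)*30)) = sqrt(4557 + (-34 + (3/2 - 1*(-3) - 1/2*1)*30)) = sqrt(4557 + (-34 + (3/2 + 3 - 1/2)*30)) = sqrt(4557 + (-34 + 4*30)) = sqrt(4557 + (-34 + 120)) = sqrt(4557 + 86) = sqrt(4643)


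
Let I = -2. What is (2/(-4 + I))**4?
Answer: 1/81 ≈ 0.012346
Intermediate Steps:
(2/(-4 + I))**4 = (2/(-4 - 2))**4 = (2/(-6))**4 = (2*(-1/6))**4 = (-1/3)**4 = 1/81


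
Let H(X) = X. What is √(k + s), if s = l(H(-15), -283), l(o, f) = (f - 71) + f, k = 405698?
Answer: √405061 ≈ 636.44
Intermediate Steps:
l(o, f) = -71 + 2*f (l(o, f) = (-71 + f) + f = -71 + 2*f)
s = -637 (s = -71 + 2*(-283) = -71 - 566 = -637)
√(k + s) = √(405698 - 637) = √405061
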